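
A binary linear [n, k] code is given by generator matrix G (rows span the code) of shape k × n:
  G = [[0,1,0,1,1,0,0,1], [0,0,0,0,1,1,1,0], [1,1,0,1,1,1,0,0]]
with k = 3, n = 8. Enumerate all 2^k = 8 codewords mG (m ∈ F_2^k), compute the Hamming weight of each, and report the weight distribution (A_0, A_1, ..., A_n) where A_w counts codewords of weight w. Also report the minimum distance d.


Weight distribution: A_0 = 1, A_3 = 2, A_4 = 3, A_5 = 2. Minimum distance d = 3.

Enumerate all 2^3 = 8 messages m ∈ F_2^3.
For each, compute codeword c = mG in F_2^8, then tally its weight.
  m = 000 → c = 00000000, weight = 0.
  m = 100 → c = 01011001, weight = 4.
  m = 010 → c = 00001110, weight = 3.
  m = 110 → c = 01010111, weight = 5.
  m = 001 → c = 11011100, weight = 5.
  m = 101 → c = 10000101, weight = 3.
  m = 011 → c = 11010010, weight = 4.
  m = 111 → c = 10001011, weight = 4.
Tally weights:
  weight 0: 1 codewords.
  weight 3: 2 codewords.
  weight 4: 3 codewords.
  weight 5: 2 codewords.
Minimum distance d = smallest w > 0 with A_w > 0 = 3.
Sanity: Σ A_w = 8 = 2^3 = 8 ✓.


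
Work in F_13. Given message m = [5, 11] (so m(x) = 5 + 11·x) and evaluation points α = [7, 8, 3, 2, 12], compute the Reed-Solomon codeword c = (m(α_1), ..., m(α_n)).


c = [4, 2, 12, 1, 7]

Message polynomial: m(x) = 5 + 11·x (mod 13).
For each evaluation point α_i, compute m(α_i) mod 13:
  α_1 = 7: Horner steps 11 → 4, so m(7) = 4.
  α_2 = 8: Horner steps 11 → 2, so m(8) = 2.
  α_3 = 3: Horner steps 11 → 12, so m(3) = 12.
  α_4 = 2: Horner steps 11 → 1, so m(2) = 1.
  α_5 = 12: Horner steps 11 → 7, so m(12) = 7.
Codeword c = [4, 2, 12, 1, 7] ∈ F_13^5.


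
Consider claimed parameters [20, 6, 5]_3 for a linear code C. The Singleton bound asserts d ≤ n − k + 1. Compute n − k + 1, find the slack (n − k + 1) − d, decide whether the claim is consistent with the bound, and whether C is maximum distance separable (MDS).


Singleton RHS = n − k + 1 = 15, slack = 10, bound satisfied, not MDS.

Singleton bound: d ≤ n − k + 1.
Here n = 20, k = 6, so n − k + 1 = 15.
Given d = 5, check d ≤ 15: YES.
Slack = (n − k + 1) − d = 10.
The code is NOT MDS (slack = 10 > 0).
Description: the claimed parameters are [20, 6, 5]_3; such a code would be non-MDS.


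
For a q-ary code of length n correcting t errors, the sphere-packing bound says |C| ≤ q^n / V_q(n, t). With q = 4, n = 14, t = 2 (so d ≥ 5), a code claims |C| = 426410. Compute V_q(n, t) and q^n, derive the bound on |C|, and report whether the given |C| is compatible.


V_q(n, t) = 862, q^n = 268435456, Hamming bound = 311410, |C| = 426410 > bound (violated).

Step 1: Compute V_q(n, t) = Σ_{j=0}^2 C(n, j) (q−1)^j.
  j = 0: C(14,0)·(3)^0 = 1·1 = 1.
  j = 1: C(14,1)·(3)^1 = 14·3 = 42.
  j = 2: C(14,2)·(3)^2 = 91·9 = 819.
  V_q(n, t) = 1 + 42 + 819 = 862.
Step 2: q^n = 4^14 = 268435456.
Step 3: Hamming bound ⌊q^n / V_q(n,t)⌋ = ⌊268435456/862⌋ = 311410.
Step 4: Compare |C| = 426410 to 311410: violated.
The claimed |C| lies above the Hamming bound, so no 4-ary code of length 14 with d ≥ 5 can have 426410 codewords.


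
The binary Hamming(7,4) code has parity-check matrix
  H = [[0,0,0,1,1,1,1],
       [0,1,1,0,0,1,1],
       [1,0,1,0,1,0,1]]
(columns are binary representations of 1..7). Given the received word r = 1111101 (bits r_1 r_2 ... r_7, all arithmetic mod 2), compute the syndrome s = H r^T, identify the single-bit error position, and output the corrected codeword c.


s = (1, 1, 0)^T, error position = 6, corrected codeword c = 1111111

Compute s = H r^T mod 2 one row at a time:
  s_1 = 1 + 1 + 0 + 1 = 3 ≡ 1 (mod 2).
  s_2 = 1 + 1 + 0 + 1 = 3 ≡ 1 (mod 2).
  s_3 = 1 + 1 + 1 + 1 = 4 ≡ 0 (mod 2).
s = (1, 1, 0)^T — this equals column 6 of H (binary 110), so error is at position 6.
Correct: flip bit 6 of r = 1111101 to get c = 1111111.


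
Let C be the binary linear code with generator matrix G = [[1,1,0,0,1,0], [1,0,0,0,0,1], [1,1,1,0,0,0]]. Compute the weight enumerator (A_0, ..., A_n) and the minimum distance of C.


Weight distribution: A_0 = 1, A_2 = 2, A_3 = 4, A_4 = 1. Minimum distance d = 2.

Enumerate all 2^3 = 8 messages m ∈ F_2^3.
For each, compute codeword c = mG in F_2^6, then tally its weight.
  m = 000 → c = 000000, weight = 0.
  m = 100 → c = 110010, weight = 3.
  m = 010 → c = 100001, weight = 2.
  m = 110 → c = 010011, weight = 3.
  m = 001 → c = 111000, weight = 3.
  m = 101 → c = 001010, weight = 2.
  m = 011 → c = 011001, weight = 3.
  m = 111 → c = 101011, weight = 4.
Tally weights:
  weight 0: 1 codewords.
  weight 2: 2 codewords.
  weight 3: 4 codewords.
  weight 4: 1 codewords.
Minimum distance d = smallest w > 0 with A_w > 0 = 2.
Sanity: Σ A_w = 8 = 2^3 = 8 ✓.


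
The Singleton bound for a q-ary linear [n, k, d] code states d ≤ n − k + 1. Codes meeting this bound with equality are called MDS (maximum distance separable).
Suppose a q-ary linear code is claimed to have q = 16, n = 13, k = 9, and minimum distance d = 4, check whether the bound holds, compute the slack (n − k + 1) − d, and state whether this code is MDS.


Singleton RHS = n − k + 1 = 5, slack = 1, bound satisfied, not MDS.

Singleton bound: d ≤ n − k + 1.
Here n = 13, k = 9, so n − k + 1 = 5.
Given d = 4, check d ≤ 5: YES.
Slack = (n − k + 1) − d = 1.
The code is NOT MDS (slack = 1 > 0).
Description: the claimed parameters are [13, 9, 4]_16; such a code would be non-MDS.


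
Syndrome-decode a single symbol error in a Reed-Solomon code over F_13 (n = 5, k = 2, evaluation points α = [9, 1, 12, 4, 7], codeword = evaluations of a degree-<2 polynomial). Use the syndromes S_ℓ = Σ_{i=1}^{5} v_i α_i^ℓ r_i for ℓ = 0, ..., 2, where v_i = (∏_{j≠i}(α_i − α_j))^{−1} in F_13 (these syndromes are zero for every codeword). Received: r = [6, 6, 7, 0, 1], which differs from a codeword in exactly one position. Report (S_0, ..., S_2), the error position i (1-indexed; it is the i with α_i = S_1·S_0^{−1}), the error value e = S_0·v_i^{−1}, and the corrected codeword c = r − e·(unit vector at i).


S = (3, 3, 3), error at position 2, error magnitude e = 7, c = [6, 12, 7, 0, 1].

Step 1: column multipliers v_i = (∏_{j≠i}(α_i − α_j))^{−1} mod 13.
  i = 1 (α = 9): (9−1)(9−12)(9−4)(9−7) = 8·(−3)·5·2 = −240 ≡ 7, so v_1 = 7^{−1} = 2 (mod 13).
  i = 2 (α = 1): (1−9)(1−12)(1−4)(1−7) = (−8)·(−11)·(−3)·(−6) = 1584 ≡ 11, so v_2 = 11^{−1} = 6 (mod 13).
  i = 3 (α = 12): (12−9)(12−1)(12−4)(12−7) = 3·11·8·5 = 1320 ≡ 7, so v_3 = 7^{−1} = 2 (mod 13).
  i = 4 (α = 4): (4−9)(4−1)(4−12)(4−7) = (−5)·3·(−8)·(−3) = −360 ≡ 4, so v_4 = 4^{−1} = 10 (mod 13).
  i = 5 (α = 7): (7−9)(7−1)(7−12)(7−4) = (−2)·6·(−5)·3 = 180 ≡ 11, so v_5 = 11^{−1} = 6 (mod 13).
  v = [2, 6, 2, 10, 6].
Step 2: syndromes of r = [6, 6, 7, 0, 1] (all sums mod 13).
  S_0 = Σ v_i r_i = 2·6 + 6·6 + 2·7 + 10·0 + 6·1 = 68 ≡ 3.
  S_1 = Σ v_i α_i r_i = 2·9·6 + 6·1·6 + 2·12·7 + 10·4·0 + 6·7·1 = 354 ≡ 3.
  α_i^2 mod 13 = [3, 1, 1, 3, 10].
  S_2 = Σ v_i α_i^2 r_i = 2·3·6 + 6·1·6 + 2·1·7 + 10·3·0 + 6·10·1 = 146 ≡ 3.
  S = (3, 3, 3) ≠ 0, so r is not a codeword (an error is present).
Step 3: locate the error. For a single error e at position i, S_ℓ = v_i·e·α_i^ℓ, so α_err = S_1/S_0.
  S_0^{−1} = 3^{−1} = 9 (mod 13), so α_err = 3·9 = 27 ≡ 1 = α_2. Error position i = 2.
  Consistency check: S_2/S_1 = 3·9 = 27 ≡ 1 = α_err ✓ (single-error assumption holds).
Step 4: error magnitude e = S_0/v_2 = S_0·∏_{j≠2}(α_2 − α_j) = 3·11 = 33 ≡ 7 (mod 13).
Step 5: correct position 2: c_2 = r_2 − e = 6 − 7 ≡ 12 (mod 13). Hence c = [6, 12, 7, 0, 1].
  Check: interpolating c through the α_i gives m(x) = 3 + 9·x (degree < 2) with m(α_i) = c_i for every i, so c is indeed a codeword.


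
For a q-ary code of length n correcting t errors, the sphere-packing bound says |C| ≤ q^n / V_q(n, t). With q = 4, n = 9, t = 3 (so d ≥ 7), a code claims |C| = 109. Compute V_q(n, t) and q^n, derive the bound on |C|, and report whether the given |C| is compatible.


V_q(n, t) = 2620, q^n = 262144, Hamming bound = 100, |C| = 109 > bound (violated).

Step 1: Compute V_q(n, t) = Σ_{j=0}^3 C(n, j) (q−1)^j.
  j = 0: C(9,0)·(3)^0 = 1·1 = 1.
  j = 1: C(9,1)·(3)^1 = 9·3 = 27.
  j = 2: C(9,2)·(3)^2 = 36·9 = 324.
  j = 3: C(9,3)·(3)^3 = 84·27 = 2268.
  V_q(n, t) = 1 + 27 + 324 + 2268 = 2620.
Step 2: q^n = 4^9 = 262144.
Step 3: Hamming bound ⌊q^n / V_q(n,t)⌋ = ⌊262144/2620⌋ = 100.
Step 4: Compare |C| = 109 to 100: violated.
The claimed |C| lies above the Hamming bound, so no 4-ary code of length 9 with d ≥ 7 can have 109 codewords.


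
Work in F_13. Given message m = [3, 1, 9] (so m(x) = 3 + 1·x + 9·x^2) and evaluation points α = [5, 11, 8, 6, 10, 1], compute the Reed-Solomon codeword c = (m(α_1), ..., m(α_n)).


c = [12, 11, 2, 8, 3, 0]

Message polynomial: m(x) = 3 + 1·x + 9·x^2 (mod 13).
For each evaluation point α_i, compute m(α_i) mod 13:
  α_1 = 5: Horner steps 9 → 7 → 12, so m(5) = 12.
  α_2 = 11: Horner steps 9 → 9 → 11, so m(11) = 11.
  α_3 = 8: Horner steps 9 → 8 → 2, so m(8) = 2.
  α_4 = 6: Horner steps 9 → 3 → 8, so m(6) = 8.
  α_5 = 10: Horner steps 9 → 0 → 3, so m(10) = 3.
  α_6 = 1: Horner steps 9 → 10 → 0, so m(1) = 0.
Codeword c = [12, 11, 2, 8, 3, 0] ∈ F_13^6.


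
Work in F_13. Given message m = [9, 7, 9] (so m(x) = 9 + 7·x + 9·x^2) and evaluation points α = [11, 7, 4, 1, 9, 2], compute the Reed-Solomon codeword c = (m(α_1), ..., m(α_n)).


c = [5, 5, 12, 12, 8, 7]

Message polynomial: m(x) = 9 + 7·x + 9·x^2 (mod 13).
For each evaluation point α_i, compute m(α_i) mod 13:
  α_1 = 11: Horner steps 9 → 2 → 5, so m(11) = 5.
  α_2 = 7: Horner steps 9 → 5 → 5, so m(7) = 5.
  α_3 = 4: Horner steps 9 → 4 → 12, so m(4) = 12.
  α_4 = 1: Horner steps 9 → 3 → 12, so m(1) = 12.
  α_5 = 9: Horner steps 9 → 10 → 8, so m(9) = 8.
  α_6 = 2: Horner steps 9 → 12 → 7, so m(2) = 7.
Codeword c = [5, 5, 12, 12, 8, 7] ∈ F_13^6.


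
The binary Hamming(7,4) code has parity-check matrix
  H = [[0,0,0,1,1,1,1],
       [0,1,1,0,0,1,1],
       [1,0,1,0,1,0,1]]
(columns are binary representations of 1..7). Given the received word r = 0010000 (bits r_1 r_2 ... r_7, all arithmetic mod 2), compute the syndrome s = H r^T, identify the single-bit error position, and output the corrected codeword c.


s = (0, 1, 1)^T, error position = 3, corrected codeword c = 0000000

Compute s = H r^T mod 2 one row at a time:
  s_1 = 0 + 0 + 0 + 0 = 0 ≡ 0 (mod 2).
  s_2 = 0 + 1 + 0 + 0 = 1 ≡ 1 (mod 2).
  s_3 = 0 + 1 + 0 + 0 = 1 ≡ 1 (mod 2).
s = (0, 1, 1)^T — this equals column 3 of H (binary 011), so error is at position 3.
Correct: flip bit 3 of r = 0010000 to get c = 0000000.


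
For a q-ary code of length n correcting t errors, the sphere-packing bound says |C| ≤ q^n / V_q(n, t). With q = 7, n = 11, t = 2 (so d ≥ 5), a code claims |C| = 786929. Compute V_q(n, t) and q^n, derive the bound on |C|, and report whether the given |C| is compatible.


V_q(n, t) = 2047, q^n = 1977326743, Hamming bound = 965963, |C| = 786929 ≤ bound (satisfied).

Step 1: Compute V_q(n, t) = Σ_{j=0}^2 C(n, j) (q−1)^j.
  j = 0: C(11,0)·(6)^0 = 1·1 = 1.
  j = 1: C(11,1)·(6)^1 = 11·6 = 66.
  j = 2: C(11,2)·(6)^2 = 55·36 = 1980.
  V_q(n, t) = 1 + 66 + 1980 = 2047.
Step 2: q^n = 7^11 = 1977326743.
Step 3: Hamming bound ⌊q^n / V_q(n,t)⌋ = ⌊1977326743/2047⌋ = 965963.
Step 4: Compare |C| = 786929 to 965963: satisfied.
The claimed |C| lies below the Hamming bound.


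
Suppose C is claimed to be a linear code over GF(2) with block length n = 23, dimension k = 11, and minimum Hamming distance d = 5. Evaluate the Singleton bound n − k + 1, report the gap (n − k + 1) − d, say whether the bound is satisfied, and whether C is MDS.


Singleton RHS = n − k + 1 = 13, slack = 8, bound satisfied, not MDS.

Singleton bound: d ≤ n − k + 1.
Here n = 23, k = 11, so n − k + 1 = 13.
Given d = 5, check d ≤ 13: YES.
Slack = (n − k + 1) − d = 8.
The code is NOT MDS (slack = 8 > 0).
Description: the claimed parameters are [23, 11, 5]_2; such a code would be non-MDS.


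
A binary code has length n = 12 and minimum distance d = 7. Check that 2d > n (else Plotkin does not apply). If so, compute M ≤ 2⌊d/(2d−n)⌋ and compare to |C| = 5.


Plotkin bound M ≤ 6; given |C| = 5 ≤ bound (satisfied).

Check applicability: 2d = 14, n = 12.
2d − n = 2 > 0, so Plotkin applies.
Compute d/(2d−n) = 7/2 ≈ 3.5000.
⌊d/(2d−n)⌋ = 3.
Plotkin bound: M ≤ 2·3 = 6.
Given |C| = 5, check: satisfied.
This |C| is below the Plotkin bound.


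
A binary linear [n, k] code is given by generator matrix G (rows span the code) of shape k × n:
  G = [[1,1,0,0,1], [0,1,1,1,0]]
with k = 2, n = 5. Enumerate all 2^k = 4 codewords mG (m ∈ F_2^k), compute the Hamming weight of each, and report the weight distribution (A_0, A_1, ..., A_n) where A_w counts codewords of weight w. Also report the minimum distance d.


Weight distribution: A_0 = 1, A_3 = 2, A_4 = 1. Minimum distance d = 3.

Enumerate all 2^2 = 4 messages m ∈ F_2^2.
For each, compute codeword c = mG in F_2^5, then tally its weight.
  m = 00 → c = 00000, weight = 0.
  m = 10 → c = 11001, weight = 3.
  m = 01 → c = 01110, weight = 3.
  m = 11 → c = 10111, weight = 4.
Tally weights:
  weight 0: 1 codewords.
  weight 3: 2 codewords.
  weight 4: 1 codewords.
Minimum distance d = smallest w > 0 with A_w > 0 = 3.
Sanity: Σ A_w = 4 = 2^2 = 4 ✓.


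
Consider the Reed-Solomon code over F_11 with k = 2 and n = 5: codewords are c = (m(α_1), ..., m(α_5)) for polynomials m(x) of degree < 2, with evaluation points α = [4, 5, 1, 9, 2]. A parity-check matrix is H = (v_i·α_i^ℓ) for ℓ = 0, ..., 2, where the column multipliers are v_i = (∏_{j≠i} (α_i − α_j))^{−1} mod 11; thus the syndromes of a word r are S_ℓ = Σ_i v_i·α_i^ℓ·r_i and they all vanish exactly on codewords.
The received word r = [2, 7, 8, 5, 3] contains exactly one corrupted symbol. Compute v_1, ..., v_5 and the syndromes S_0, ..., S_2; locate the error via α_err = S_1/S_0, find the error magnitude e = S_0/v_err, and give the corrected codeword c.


S = (4, 4, 4), error at position 3, error magnitude e = 10, c = [2, 7, 9, 5, 3].

Step 1: column multipliers v_i = (∏_{j≠i}(α_i − α_j))^{−1} mod 11.
  i = 1 (α = 4): (4−5)(4−1)(4−9)(4−2) = (−1)·3·(−5)·2 = 30 ≡ 8, so v_1 = 8^{−1} = 7 (mod 11).
  i = 2 (α = 5): (5−4)(5−1)(5−9)(5−2) = 1·4·(−4)·3 = −48 ≡ 7, so v_2 = 7^{−1} = 8 (mod 11).
  i = 3 (α = 1): (1−4)(1−5)(1−9)(1−2) = (−3)·(−4)·(−8)·(−1) = 96 ≡ 8, so v_3 = 8^{−1} = 7 (mod 11).
  i = 4 (α = 9): (9−4)(9−5)(9−1)(9−2) = 5·4·8·7 = 1120 ≡ 9, so v_4 = 9^{−1} = 5 (mod 11).
  i = 5 (α = 2): (2−4)(2−5)(2−1)(2−9) = (−2)·(−3)·1·(−7) = −42 ≡ 2, so v_5 = 2^{−1} = 6 (mod 11).
  v = [7, 8, 7, 5, 6].
Step 2: syndromes of r = [2, 7, 8, 5, 3] (all sums mod 11).
  S_0 = Σ v_i r_i = 7·2 + 8·7 + 7·8 + 5·5 + 6·3 = 169 ≡ 4.
  S_1 = Σ v_i α_i r_i = 7·4·2 + 8·5·7 + 7·1·8 + 5·9·5 + 6·2·3 = 653 ≡ 4.
  α_i^2 mod 11 = [5, 3, 1, 4, 4].
  S_2 = Σ v_i α_i^2 r_i = 7·5·2 + 8·3·7 + 7·1·8 + 5·4·5 + 6·4·3 = 466 ≡ 4.
  S = (4, 4, 4) ≠ 0, so r is not a codeword (an error is present).
Step 3: locate the error. For a single error e at position i, S_ℓ = v_i·e·α_i^ℓ, so α_err = S_1/S_0.
  S_0^{−1} = 4^{−1} = 3 (mod 11), so α_err = 4·3 = 12 ≡ 1 = α_3. Error position i = 3.
  Consistency check: S_2/S_1 = 4·3 = 12 ≡ 1 = α_err ✓ (single-error assumption holds).
Step 4: error magnitude e = S_0/v_3 = S_0·∏_{j≠3}(α_3 − α_j) = 4·8 = 32 ≡ 10 (mod 11).
Step 5: correct position 3: c_3 = r_3 − e = 8 − 10 ≡ 9 (mod 11). Hence c = [2, 7, 9, 5, 3].
  Check: interpolating c through the α_i gives m(x) = 4 + 5·x (degree < 2) with m(α_i) = c_i for every i, so c is indeed a codeword.


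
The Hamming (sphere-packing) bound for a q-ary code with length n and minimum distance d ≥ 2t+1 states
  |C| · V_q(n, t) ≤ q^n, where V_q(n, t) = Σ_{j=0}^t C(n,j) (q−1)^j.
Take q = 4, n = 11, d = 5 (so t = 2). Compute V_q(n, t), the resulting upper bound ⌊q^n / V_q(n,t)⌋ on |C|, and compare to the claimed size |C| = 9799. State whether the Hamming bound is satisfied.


V_q(n, t) = 529, q^n = 4194304, Hamming bound = 7928, |C| = 9799 > bound (violated).

Step 1: Compute V_q(n, t) = Σ_{j=0}^2 C(n, j) (q−1)^j.
  j = 0: C(11,0)·(3)^0 = 1·1 = 1.
  j = 1: C(11,1)·(3)^1 = 11·3 = 33.
  j = 2: C(11,2)·(3)^2 = 55·9 = 495.
  V_q(n, t) = 1 + 33 + 495 = 529.
Step 2: q^n = 4^11 = 4194304.
Step 3: Hamming bound ⌊q^n / V_q(n,t)⌋ = ⌊4194304/529⌋ = 7928.
Step 4: Compare |C| = 9799 to 7928: violated.
The claimed |C| lies above the Hamming bound, so no 4-ary code of length 11 with d ≥ 5 can have 9799 codewords.


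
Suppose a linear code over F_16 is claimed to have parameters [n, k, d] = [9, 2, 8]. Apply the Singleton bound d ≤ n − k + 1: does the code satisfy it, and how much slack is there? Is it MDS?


Singleton RHS = n − k + 1 = 8, slack = 0, bound satisfied, MDS.

Singleton bound: d ≤ n − k + 1.
Here n = 9, k = 2, so n − k + 1 = 8.
Given d = 8, check d ≤ 8: YES.
Slack = (n − k + 1) − d = 0.
The code is MDS (slack = 0).
Description: the claimed parameters are [9, 2, 8]_16; such a code would be MDS (meets Singleton bound).


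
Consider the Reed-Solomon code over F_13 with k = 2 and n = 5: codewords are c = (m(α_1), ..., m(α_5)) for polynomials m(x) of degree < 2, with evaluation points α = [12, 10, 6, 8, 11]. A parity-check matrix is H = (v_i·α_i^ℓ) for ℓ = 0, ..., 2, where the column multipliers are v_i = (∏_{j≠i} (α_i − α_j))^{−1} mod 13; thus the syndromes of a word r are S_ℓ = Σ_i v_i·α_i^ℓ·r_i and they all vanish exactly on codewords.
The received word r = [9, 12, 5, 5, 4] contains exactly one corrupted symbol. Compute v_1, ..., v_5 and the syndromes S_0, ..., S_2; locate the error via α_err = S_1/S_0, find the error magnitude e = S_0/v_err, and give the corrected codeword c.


S = (4, 6, 9), error at position 4, error magnitude e = 3, c = [9, 12, 5, 2, 4].

Step 1: column multipliers v_i = (∏_{j≠i}(α_i − α_j))^{−1} mod 13.
  i = 1 (α = 12): (12−10)(12−6)(12−8)(12−11) = 2·6·4·1 = 48 ≡ 9, so v_1 = 9^{−1} = 3 (mod 13).
  i = 2 (α = 10): (10−12)(10−6)(10−8)(10−11) = (−2)·4·2·(−1) = 16 ≡ 3, so v_2 = 3^{−1} = 9 (mod 13).
  i = 3 (α = 6): (6−12)(6−10)(6−8)(6−11) = (−6)·(−4)·(−2)·(−5) = 240 ≡ 6, so v_3 = 6^{−1} = 11 (mod 13).
  i = 4 (α = 8): (8−12)(8−10)(8−6)(8−11) = (−4)·(−2)·2·(−3) = −48 ≡ 4, so v_4 = 4^{−1} = 10 (mod 13).
  i = 5 (α = 11): (11−12)(11−10)(11−6)(11−8) = (−1)·1·5·3 = −15 ≡ 11, so v_5 = 11^{−1} = 6 (mod 13).
  v = [3, 9, 11, 10, 6].
Step 2: syndromes of r = [9, 12, 5, 5, 4] (all sums mod 13).
  S_0 = Σ v_i r_i = 3·9 + 9·12 + 11·5 + 10·5 + 6·4 = 264 ≡ 4.
  S_1 = Σ v_i α_i r_i = 3·12·9 + 9·10·12 + 11·6·5 + 10·8·5 + 6·11·4 = 2398 ≡ 6.
  α_i^2 mod 13 = [1, 9, 10, 12, 4].
  S_2 = Σ v_i α_i^2 r_i = 3·1·9 + 9·9·12 + 11·10·5 + 10·12·5 + 6·4·4 = 2245 ≡ 9.
  S = (4, 6, 9) ≠ 0, so r is not a codeword (an error is present).
Step 3: locate the error. For a single error e at position i, S_ℓ = v_i·e·α_i^ℓ, so α_err = S_1/S_0.
  S_0^{−1} = 4^{−1} = 10 (mod 13), so α_err = 6·10 = 60 ≡ 8 = α_4. Error position i = 4.
  Consistency check: S_2/S_1 = 9·11 = 99 ≡ 8 = α_err ✓ (single-error assumption holds).
Step 4: error magnitude e = S_0/v_4 = S_0·∏_{j≠4}(α_4 − α_j) = 4·4 = 16 ≡ 3 (mod 13).
Step 5: correct position 4: c_4 = r_4 − e = 5 − 3 ≡ 2 (mod 13). Hence c = [9, 12, 5, 2, 4].
  Check: interpolating c through the α_i gives m(x) = 1 + 5·x (degree < 2) with m(α_i) = c_i for every i, so c is indeed a codeword.


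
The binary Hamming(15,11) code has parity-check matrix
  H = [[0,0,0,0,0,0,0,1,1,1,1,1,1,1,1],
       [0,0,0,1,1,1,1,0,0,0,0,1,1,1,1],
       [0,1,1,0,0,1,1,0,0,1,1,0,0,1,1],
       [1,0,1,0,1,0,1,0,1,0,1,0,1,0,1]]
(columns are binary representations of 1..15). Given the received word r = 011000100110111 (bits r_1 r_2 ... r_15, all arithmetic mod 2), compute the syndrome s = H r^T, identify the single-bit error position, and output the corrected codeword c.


s = (1, 0, 1, 1)^T, error position = 11, corrected codeword c = 011000100100111

Compute s = H r^T mod 2 one row at a time:
  s_1 = 0 + 0 + 1 + 1 + 0 + 1 + 1 + 1 = 5 ≡ 1 (mod 2).
  s_2 = 0 + 0 + 0 + 1 + 0 + 1 + 1 + 1 = 4 ≡ 0 (mod 2).
  s_3 = 1 + 1 + 0 + 1 + 1 + 1 + 1 + 1 = 7 ≡ 1 (mod 2).
  s_4 = 0 + 1 + 0 + 1 + 0 + 1 + 1 + 1 = 5 ≡ 1 (mod 2).
s = (1, 0, 1, 1)^T — this equals column 11 of H (binary 1011), so error is at position 11.
Correct: flip bit 11 of r = 011000100110111 to get c = 011000100100111.


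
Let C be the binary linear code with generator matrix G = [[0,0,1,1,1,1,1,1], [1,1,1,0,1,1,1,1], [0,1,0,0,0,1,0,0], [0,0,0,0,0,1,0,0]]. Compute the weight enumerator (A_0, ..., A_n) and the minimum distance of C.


Weight distribution: A_0 = 1, A_1 = 2, A_2 = 2, A_3 = 2, A_4 = 1, A_5 = 2, A_6 = 4, A_7 = 2. Minimum distance d = 1.

Enumerate all 2^4 = 16 messages m ∈ F_2^4.
For each, compute codeword c = mG in F_2^8, then tally its weight.
  m = 0000 → c = 00000000, weight = 0.
  m = 1000 → c = 00111111, weight = 6.
  m = 0100 → c = 11101111, weight = 7.
  m = 1100 → c = 11010000, weight = 3.
  m = 0010 → c = 01000100, weight = 2.
  m = 1010 → c = 01111011, weight = 6.
  m = 0110 → c = 10101011, weight = 5.
  m = 1110 → c = 10010100, weight = 3.
  m = 0001 → c = 00000100, weight = 1.
  m = 1001 → c = 00111011, weight = 5.
  m = 0101 → c = 11101011, weight = 6.
  m = 1101 → c = 11010100, weight = 4.
  m = 0011 → c = 01000000, weight = 1.
  m = 1011 → c = 01111111, weight = 7.
  m = 0111 → c = 10101111, weight = 6.
  m = 1111 → c = 10010000, weight = 2.
Tally weights:
  weight 0: 1 codewords.
  weight 1: 2 codewords.
  weight 2: 2 codewords.
  weight 3: 2 codewords.
  weight 4: 1 codewords.
  weight 5: 2 codewords.
  weight 6: 4 codewords.
  weight 7: 2 codewords.
Minimum distance d = smallest w > 0 with A_w > 0 = 1.
Sanity: Σ A_w = 16 = 2^4 = 16 ✓.


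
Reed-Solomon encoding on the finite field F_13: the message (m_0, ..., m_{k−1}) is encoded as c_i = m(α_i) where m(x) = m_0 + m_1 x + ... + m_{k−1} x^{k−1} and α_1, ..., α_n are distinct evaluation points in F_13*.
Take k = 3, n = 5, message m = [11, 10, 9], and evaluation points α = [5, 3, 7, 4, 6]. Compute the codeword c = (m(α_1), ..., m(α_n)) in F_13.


c = [0, 5, 2, 0, 5]

Message polynomial: m(x) = 11 + 10·x + 9·x^2 (mod 13).
For each evaluation point α_i, compute m(α_i) mod 13:
  α_1 = 5: Horner steps 9 → 3 → 0, so m(5) = 0.
  α_2 = 3: Horner steps 9 → 11 → 5, so m(3) = 5.
  α_3 = 7: Horner steps 9 → 8 → 2, so m(7) = 2.
  α_4 = 4: Horner steps 9 → 7 → 0, so m(4) = 0.
  α_5 = 6: Horner steps 9 → 12 → 5, so m(6) = 5.
Codeword c = [0, 5, 2, 0, 5] ∈ F_13^5.


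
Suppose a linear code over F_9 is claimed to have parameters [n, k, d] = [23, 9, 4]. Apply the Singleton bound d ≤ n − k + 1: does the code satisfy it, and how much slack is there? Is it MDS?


Singleton RHS = n − k + 1 = 15, slack = 11, bound satisfied, not MDS.

Singleton bound: d ≤ n − k + 1.
Here n = 23, k = 9, so n − k + 1 = 15.
Given d = 4, check d ≤ 15: YES.
Slack = (n − k + 1) − d = 11.
The code is NOT MDS (slack = 11 > 0).
Description: the claimed parameters are [23, 9, 4]_9; such a code would be non-MDS.


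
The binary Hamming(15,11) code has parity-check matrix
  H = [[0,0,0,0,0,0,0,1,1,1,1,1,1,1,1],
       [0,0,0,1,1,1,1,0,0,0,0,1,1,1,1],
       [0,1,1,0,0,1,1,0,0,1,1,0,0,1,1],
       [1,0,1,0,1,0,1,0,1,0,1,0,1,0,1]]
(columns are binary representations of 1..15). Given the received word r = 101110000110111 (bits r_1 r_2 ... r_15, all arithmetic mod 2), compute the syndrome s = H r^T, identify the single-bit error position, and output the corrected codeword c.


s = (1, 1, 1, 0)^T, error position = 14, corrected codeword c = 101110000110101

Compute s = H r^T mod 2 one row at a time:
  s_1 = 0 + 0 + 1 + 1 + 0 + 1 + 1 + 1 = 5 ≡ 1 (mod 2).
  s_2 = 1 + 1 + 0 + 0 + 0 + 1 + 1 + 1 = 5 ≡ 1 (mod 2).
  s_3 = 0 + 1 + 0 + 0 + 1 + 1 + 1 + 1 = 5 ≡ 1 (mod 2).
  s_4 = 1 + 1 + 1 + 0 + 0 + 1 + 1 + 1 = 6 ≡ 0 (mod 2).
s = (1, 1, 1, 0)^T — this equals column 14 of H (binary 1110), so error is at position 14.
Correct: flip bit 14 of r = 101110000110111 to get c = 101110000110101.


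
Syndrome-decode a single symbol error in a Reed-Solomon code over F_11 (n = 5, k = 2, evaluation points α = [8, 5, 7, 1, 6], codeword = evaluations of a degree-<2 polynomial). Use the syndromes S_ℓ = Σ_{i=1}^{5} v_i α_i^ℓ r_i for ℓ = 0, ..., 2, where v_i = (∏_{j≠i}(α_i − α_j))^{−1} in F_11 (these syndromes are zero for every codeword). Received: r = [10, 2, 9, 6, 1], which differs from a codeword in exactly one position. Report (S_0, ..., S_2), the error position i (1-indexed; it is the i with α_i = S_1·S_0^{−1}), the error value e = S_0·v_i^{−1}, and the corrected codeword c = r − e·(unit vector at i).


S = (2, 3, 10), error at position 3, error magnitude e = 9, c = [10, 2, 0, 6, 1].

Step 1: column multipliers v_i = (∏_{j≠i}(α_i − α_j))^{−1} mod 11.
  i = 1 (α = 8): (8−5)(8−7)(8−1)(8−6) = 3·1·7·2 = 42 ≡ 9, so v_1 = 9^{−1} = 5 (mod 11).
  i = 2 (α = 5): (5−8)(5−7)(5−1)(5−6) = (−3)·(−2)·4·(−1) = −24 ≡ 9, so v_2 = 9^{−1} = 5 (mod 11).
  i = 3 (α = 7): (7−8)(7−5)(7−1)(7−6) = (−1)·2·6·1 = −12 ≡ 10, so v_3 = 10^{−1} = 10 (mod 11).
  i = 4 (α = 1): (1−8)(1−5)(1−7)(1−6) = (−7)·(−4)·(−6)·(−5) = 840 ≡ 4, so v_4 = 4^{−1} = 3 (mod 11).
  i = 5 (α = 6): (6−8)(6−5)(6−7)(6−1) = (−2)·1·(−1)·5 = 10 ≡ 10, so v_5 = 10^{−1} = 10 (mod 11).
  v = [5, 5, 10, 3, 10].
Step 2: syndromes of r = [10, 2, 9, 6, 1] (all sums mod 11).
  S_0 = Σ v_i r_i = 5·10 + 5·2 + 10·9 + 3·6 + 10·1 = 178 ≡ 2.
  S_1 = Σ v_i α_i r_i = 5·8·10 + 5·5·2 + 10·7·9 + 3·1·6 + 10·6·1 = 1158 ≡ 3.
  α_i^2 mod 11 = [9, 3, 5, 1, 3].
  S_2 = Σ v_i α_i^2 r_i = 5·9·10 + 5·3·2 + 10·5·9 + 3·1·6 + 10·3·1 = 978 ≡ 10.
  S = (2, 3, 10) ≠ 0, so r is not a codeword (an error is present).
Step 3: locate the error. For a single error e at position i, S_ℓ = v_i·e·α_i^ℓ, so α_err = S_1/S_0.
  S_0^{−1} = 2^{−1} = 6 (mod 11), so α_err = 3·6 = 18 ≡ 7 = α_3. Error position i = 3.
  Consistency check: S_2/S_1 = 10·4 = 40 ≡ 7 = α_err ✓ (single-error assumption holds).
Step 4: error magnitude e = S_0/v_3 = S_0·∏_{j≠3}(α_3 − α_j) = 2·10 = 20 ≡ 9 (mod 11).
Step 5: correct position 3: c_3 = r_3 − e = 9 − 9 ≡ 0 (mod 11). Hence c = [10, 2, 0, 6, 1].
  Check: interpolating c through the α_i gives m(x) = 7 + 10·x (degree < 2) with m(α_i) = c_i for every i, so c is indeed a codeword.


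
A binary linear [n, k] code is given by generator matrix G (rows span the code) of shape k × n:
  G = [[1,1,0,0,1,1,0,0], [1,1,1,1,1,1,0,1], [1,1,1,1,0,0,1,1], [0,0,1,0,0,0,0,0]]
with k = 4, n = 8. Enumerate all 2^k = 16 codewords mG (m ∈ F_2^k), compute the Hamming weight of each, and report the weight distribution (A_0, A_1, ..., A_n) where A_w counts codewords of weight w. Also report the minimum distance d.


Weight distribution: A_0 = 1, A_1 = 1, A_2 = 1, A_3 = 3, A_4 = 3, A_5 = 3, A_6 = 3, A_7 = 1. Minimum distance d = 1.

Enumerate all 2^4 = 16 messages m ∈ F_2^4.
For each, compute codeword c = mG in F_2^8, then tally its weight.
  m = 0000 → c = 00000000, weight = 0.
  m = 1000 → c = 11001100, weight = 4.
  m = 0100 → c = 11111101, weight = 7.
  m = 1100 → c = 00110001, weight = 3.
  m = 0010 → c = 11110011, weight = 6.
  m = 1010 → c = 00111111, weight = 6.
  m = 0110 → c = 00001110, weight = 3.
  m = 1110 → c = 11000010, weight = 3.
  m = 0001 → c = 00100000, weight = 1.
  m = 1001 → c = 11101100, weight = 5.
  m = 0101 → c = 11011101, weight = 6.
  m = 1101 → c = 00010001, weight = 2.
  m = 0011 → c = 11010011, weight = 5.
  m = 1011 → c = 00011111, weight = 5.
  m = 0111 → c = 00101110, weight = 4.
  m = 1111 → c = 11100010, weight = 4.
Tally weights:
  weight 0: 1 codewords.
  weight 1: 1 codewords.
  weight 2: 1 codewords.
  weight 3: 3 codewords.
  weight 4: 3 codewords.
  weight 5: 3 codewords.
  weight 6: 3 codewords.
  weight 7: 1 codewords.
Minimum distance d = smallest w > 0 with A_w > 0 = 1.
Sanity: Σ A_w = 16 = 2^4 = 16 ✓.


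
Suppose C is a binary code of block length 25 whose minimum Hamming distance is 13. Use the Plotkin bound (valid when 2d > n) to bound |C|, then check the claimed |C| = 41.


Plotkin bound M ≤ 26; given |C| = 41 > bound (violated).

Check applicability: 2d = 26, n = 25.
2d − n = 1 > 0, so Plotkin applies.
Compute d/(2d−n) = 13/1 ≈ 13.0000.
⌊d/(2d−n)⌋ = 13.
Plotkin bound: M ≤ 2·13 = 26.
Given |C| = 41, check: VIOLATED.
This |C| is above the Plotkin bound, so no binary code with n = 25, d = 13 and 41 codewords exists.


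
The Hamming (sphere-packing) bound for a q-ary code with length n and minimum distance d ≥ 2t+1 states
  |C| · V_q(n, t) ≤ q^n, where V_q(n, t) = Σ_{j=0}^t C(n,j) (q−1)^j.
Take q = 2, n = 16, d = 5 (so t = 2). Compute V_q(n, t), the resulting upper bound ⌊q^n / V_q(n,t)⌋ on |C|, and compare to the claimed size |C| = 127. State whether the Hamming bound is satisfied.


V_q(n, t) = 137, q^n = 65536, Hamming bound = 478, |C| = 127 ≤ bound (satisfied).

Step 1: Compute V_q(n, t) = Σ_{j=0}^2 C(n, j) (q−1)^j.
  j = 0: C(16,0)·(1)^0 = 1·1 = 1.
  j = 1: C(16,1)·(1)^1 = 16·1 = 16.
  j = 2: C(16,2)·(1)^2 = 120·1 = 120.
  V_q(n, t) = 1 + 16 + 120 = 137.
Step 2: q^n = 2^16 = 65536.
Step 3: Hamming bound ⌊q^n / V_q(n,t)⌋ = ⌊65536/137⌋ = 478.
Step 4: Compare |C| = 127 to 478: satisfied.
The claimed |C| lies below the Hamming bound.


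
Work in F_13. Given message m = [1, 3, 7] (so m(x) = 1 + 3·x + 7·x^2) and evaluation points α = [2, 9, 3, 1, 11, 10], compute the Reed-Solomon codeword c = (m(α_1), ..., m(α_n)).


c = [9, 10, 8, 11, 10, 3]

Message polynomial: m(x) = 1 + 3·x + 7·x^2 (mod 13).
For each evaluation point α_i, compute m(α_i) mod 13:
  α_1 = 2: Horner steps 7 → 4 → 9, so m(2) = 9.
  α_2 = 9: Horner steps 7 → 1 → 10, so m(9) = 10.
  α_3 = 3: Horner steps 7 → 11 → 8, so m(3) = 8.
  α_4 = 1: Horner steps 7 → 10 → 11, so m(1) = 11.
  α_5 = 11: Horner steps 7 → 2 → 10, so m(11) = 10.
  α_6 = 10: Horner steps 7 → 8 → 3, so m(10) = 3.
Codeword c = [9, 10, 8, 11, 10, 3] ∈ F_13^6.


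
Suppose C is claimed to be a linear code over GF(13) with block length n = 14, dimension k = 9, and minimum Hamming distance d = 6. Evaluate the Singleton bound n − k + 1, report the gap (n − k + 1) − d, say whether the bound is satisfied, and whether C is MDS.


Singleton RHS = n − k + 1 = 6, slack = 0, bound satisfied, MDS.

Singleton bound: d ≤ n − k + 1.
Here n = 14, k = 9, so n − k + 1 = 6.
Given d = 6, check d ≤ 6: YES.
Slack = (n − k + 1) − d = 0.
The code is MDS (slack = 0).
Description: the claimed parameters are [14, 9, 6]_13; such a code would be MDS (meets Singleton bound).


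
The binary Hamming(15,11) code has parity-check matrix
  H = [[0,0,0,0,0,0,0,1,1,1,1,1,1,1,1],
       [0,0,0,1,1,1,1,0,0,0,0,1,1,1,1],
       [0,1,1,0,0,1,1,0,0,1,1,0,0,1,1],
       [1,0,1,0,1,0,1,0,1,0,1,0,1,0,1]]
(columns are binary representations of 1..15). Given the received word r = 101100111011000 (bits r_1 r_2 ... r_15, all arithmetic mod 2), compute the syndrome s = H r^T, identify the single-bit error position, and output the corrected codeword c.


s = (0, 1, 1, 1)^T, error position = 7, corrected codeword c = 101100011011000

Compute s = H r^T mod 2 one row at a time:
  s_1 = 1 + 1 + 0 + 1 + 1 + 0 + 0 + 0 = 4 ≡ 0 (mod 2).
  s_2 = 1 + 0 + 0 + 1 + 1 + 0 + 0 + 0 = 3 ≡ 1 (mod 2).
  s_3 = 0 + 1 + 0 + 1 + 0 + 1 + 0 + 0 = 3 ≡ 1 (mod 2).
  s_4 = 1 + 1 + 0 + 1 + 1 + 1 + 0 + 0 = 5 ≡ 1 (mod 2).
s = (0, 1, 1, 1)^T — this equals column 7 of H (binary 0111), so error is at position 7.
Correct: flip bit 7 of r = 101100111011000 to get c = 101100011011000.


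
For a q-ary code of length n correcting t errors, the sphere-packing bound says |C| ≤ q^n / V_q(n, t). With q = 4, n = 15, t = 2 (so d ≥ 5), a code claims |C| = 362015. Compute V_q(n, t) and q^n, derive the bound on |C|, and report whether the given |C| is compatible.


V_q(n, t) = 991, q^n = 1073741824, Hamming bound = 1083493, |C| = 362015 ≤ bound (satisfied).

Step 1: Compute V_q(n, t) = Σ_{j=0}^2 C(n, j) (q−1)^j.
  j = 0: C(15,0)·(3)^0 = 1·1 = 1.
  j = 1: C(15,1)·(3)^1 = 15·3 = 45.
  j = 2: C(15,2)·(3)^2 = 105·9 = 945.
  V_q(n, t) = 1 + 45 + 945 = 991.
Step 2: q^n = 4^15 = 1073741824.
Step 3: Hamming bound ⌊q^n / V_q(n,t)⌋ = ⌊1073741824/991⌋ = 1083493.
Step 4: Compare |C| = 362015 to 1083493: satisfied.
The claimed |C| lies below the Hamming bound.


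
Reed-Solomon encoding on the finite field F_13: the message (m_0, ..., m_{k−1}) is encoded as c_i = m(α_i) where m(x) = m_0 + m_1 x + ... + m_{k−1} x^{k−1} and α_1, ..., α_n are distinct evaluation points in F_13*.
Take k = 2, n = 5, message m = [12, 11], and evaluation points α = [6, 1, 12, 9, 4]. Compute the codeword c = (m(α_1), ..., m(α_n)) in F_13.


c = [0, 10, 1, 7, 4]

Message polynomial: m(x) = 12 + 11·x (mod 13).
For each evaluation point α_i, compute m(α_i) mod 13:
  α_1 = 6: Horner steps 11 → 0, so m(6) = 0.
  α_2 = 1: Horner steps 11 → 10, so m(1) = 10.
  α_3 = 12: Horner steps 11 → 1, so m(12) = 1.
  α_4 = 9: Horner steps 11 → 7, so m(9) = 7.
  α_5 = 4: Horner steps 11 → 4, so m(4) = 4.
Codeword c = [0, 10, 1, 7, 4] ∈ F_13^5.


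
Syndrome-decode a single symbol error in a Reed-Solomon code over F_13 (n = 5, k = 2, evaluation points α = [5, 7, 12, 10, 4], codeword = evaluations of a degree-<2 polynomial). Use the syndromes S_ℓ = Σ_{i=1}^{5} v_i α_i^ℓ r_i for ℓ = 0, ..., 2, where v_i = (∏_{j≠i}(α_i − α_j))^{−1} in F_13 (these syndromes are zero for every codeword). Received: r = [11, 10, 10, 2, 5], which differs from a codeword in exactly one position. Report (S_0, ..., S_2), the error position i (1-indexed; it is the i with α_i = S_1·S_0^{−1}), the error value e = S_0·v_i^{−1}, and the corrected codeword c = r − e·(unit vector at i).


S = (9, 4, 9), error at position 3, error magnitude e = 9, c = [11, 10, 1, 2, 5].

Step 1: column multipliers v_i = (∏_{j≠i}(α_i − α_j))^{−1} mod 13.
  i = 1 (α = 5): (5−7)(5−12)(5−10)(5−4) = (−2)·(−7)·(−5)·1 = −70 ≡ 8, so v_1 = 8^{−1} = 5 (mod 13).
  i = 2 (α = 7): (7−5)(7−12)(7−10)(7−4) = 2·(−5)·(−3)·3 = 90 ≡ 12, so v_2 = 12^{−1} = 12 (mod 13).
  i = 3 (α = 12): (12−5)(12−7)(12−10)(12−4) = 7·5·2·8 = 560 ≡ 1, so v_3 = 1^{−1} = 1 (mod 13).
  i = 4 (α = 10): (10−5)(10−7)(10−12)(10−4) = 5·3·(−2)·6 = −180 ≡ 2, so v_4 = 2^{−1} = 7 (mod 13).
  i = 5 (α = 4): (4−5)(4−7)(4−12)(4−10) = (−1)·(−3)·(−8)·(−6) = 144 ≡ 1, so v_5 = 1^{−1} = 1 (mod 13).
  v = [5, 12, 1, 7, 1].
Step 2: syndromes of r = [11, 10, 10, 2, 5] (all sums mod 13).
  S_0 = Σ v_i r_i = 5·11 + 12·10 + 1·10 + 7·2 + 1·5 = 204 ≡ 9.
  S_1 = Σ v_i α_i r_i = 5·5·11 + 12·7·10 + 1·12·10 + 7·10·2 + 1·4·5 = 1395 ≡ 4.
  α_i^2 mod 13 = [12, 10, 1, 9, 3].
  S_2 = Σ v_i α_i^2 r_i = 5·12·11 + 12·10·10 + 1·1·10 + 7·9·2 + 1·3·5 = 2011 ≡ 9.
  S = (9, 4, 9) ≠ 0, so r is not a codeword (an error is present).
Step 3: locate the error. For a single error e at position i, S_ℓ = v_i·e·α_i^ℓ, so α_err = S_1/S_0.
  S_0^{−1} = 9^{−1} = 3 (mod 13), so α_err = 4·3 = 12 ≡ 12 = α_3. Error position i = 3.
  Consistency check: S_2/S_1 = 9·10 = 90 ≡ 12 = α_err ✓ (single-error assumption holds).
Step 4: error magnitude e = S_0/v_3 = S_0·∏_{j≠3}(α_3 − α_j) = 9·1 = 9 ≡ 9 (mod 13).
Step 5: correct position 3: c_3 = r_3 − e = 10 − 9 ≡ 1 (mod 13). Hence c = [11, 10, 1, 2, 5].
  Check: interpolating c through the α_i gives m(x) = 7 + 6·x (degree < 2) with m(α_i) = c_i for every i, so c is indeed a codeword.


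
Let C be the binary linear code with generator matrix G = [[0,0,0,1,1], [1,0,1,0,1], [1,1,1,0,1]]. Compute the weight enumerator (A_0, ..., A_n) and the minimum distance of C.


Weight distribution: A_0 = 1, A_1 = 1, A_2 = 1, A_3 = 3, A_4 = 2. Minimum distance d = 1.

Enumerate all 2^3 = 8 messages m ∈ F_2^3.
For each, compute codeword c = mG in F_2^5, then tally its weight.
  m = 000 → c = 00000, weight = 0.
  m = 100 → c = 00011, weight = 2.
  m = 010 → c = 10101, weight = 3.
  m = 110 → c = 10110, weight = 3.
  m = 001 → c = 11101, weight = 4.
  m = 101 → c = 11110, weight = 4.
  m = 011 → c = 01000, weight = 1.
  m = 111 → c = 01011, weight = 3.
Tally weights:
  weight 0: 1 codewords.
  weight 1: 1 codewords.
  weight 2: 1 codewords.
  weight 3: 3 codewords.
  weight 4: 2 codewords.
Minimum distance d = smallest w > 0 with A_w > 0 = 1.
Sanity: Σ A_w = 8 = 2^3 = 8 ✓.


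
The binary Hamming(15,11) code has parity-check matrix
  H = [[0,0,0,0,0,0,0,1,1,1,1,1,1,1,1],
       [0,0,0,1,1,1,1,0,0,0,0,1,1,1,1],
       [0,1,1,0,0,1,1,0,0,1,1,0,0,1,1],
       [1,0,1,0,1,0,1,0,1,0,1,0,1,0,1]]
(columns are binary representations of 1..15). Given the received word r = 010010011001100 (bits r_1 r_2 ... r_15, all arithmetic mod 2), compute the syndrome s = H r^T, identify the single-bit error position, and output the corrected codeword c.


s = (0, 1, 1, 1)^T, error position = 7, corrected codeword c = 010010111001100

Compute s = H r^T mod 2 one row at a time:
  s_1 = 1 + 1 + 0 + 0 + 1 + 1 + 0 + 0 = 4 ≡ 0 (mod 2).
  s_2 = 0 + 1 + 0 + 0 + 1 + 1 + 0 + 0 = 3 ≡ 1 (mod 2).
  s_3 = 1 + 0 + 0 + 0 + 0 + 0 + 0 + 0 = 1 ≡ 1 (mod 2).
  s_4 = 0 + 0 + 1 + 0 + 1 + 0 + 1 + 0 = 3 ≡ 1 (mod 2).
s = (0, 1, 1, 1)^T — this equals column 7 of H (binary 0111), so error is at position 7.
Correct: flip bit 7 of r = 010010011001100 to get c = 010010111001100.


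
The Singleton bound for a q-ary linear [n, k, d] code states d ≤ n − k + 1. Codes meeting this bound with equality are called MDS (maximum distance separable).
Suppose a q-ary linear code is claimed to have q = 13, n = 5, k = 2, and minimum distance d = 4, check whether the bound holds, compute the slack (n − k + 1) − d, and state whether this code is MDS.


Singleton RHS = n − k + 1 = 4, slack = 0, bound satisfied, MDS.

Singleton bound: d ≤ n − k + 1.
Here n = 5, k = 2, so n − k + 1 = 4.
Given d = 4, check d ≤ 4: YES.
Slack = (n − k + 1) − d = 0.
The code is MDS (slack = 0).
Description: the claimed parameters are [5, 2, 4]_13; such a code would be MDS (meets Singleton bound).


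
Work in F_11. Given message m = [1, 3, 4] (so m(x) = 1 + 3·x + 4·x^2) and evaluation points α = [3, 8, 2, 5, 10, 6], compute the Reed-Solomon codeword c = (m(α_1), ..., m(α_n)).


c = [2, 6, 1, 6, 2, 9]

Message polynomial: m(x) = 1 + 3·x + 4·x^2 (mod 11).
For each evaluation point α_i, compute m(α_i) mod 11:
  α_1 = 3: Horner steps 4 → 4 → 2, so m(3) = 2.
  α_2 = 8: Horner steps 4 → 2 → 6, so m(8) = 6.
  α_3 = 2: Horner steps 4 → 0 → 1, so m(2) = 1.
  α_4 = 5: Horner steps 4 → 1 → 6, so m(5) = 6.
  α_5 = 10: Horner steps 4 → 10 → 2, so m(10) = 2.
  α_6 = 6: Horner steps 4 → 5 → 9, so m(6) = 9.
Codeword c = [2, 6, 1, 6, 2, 9] ∈ F_11^6.


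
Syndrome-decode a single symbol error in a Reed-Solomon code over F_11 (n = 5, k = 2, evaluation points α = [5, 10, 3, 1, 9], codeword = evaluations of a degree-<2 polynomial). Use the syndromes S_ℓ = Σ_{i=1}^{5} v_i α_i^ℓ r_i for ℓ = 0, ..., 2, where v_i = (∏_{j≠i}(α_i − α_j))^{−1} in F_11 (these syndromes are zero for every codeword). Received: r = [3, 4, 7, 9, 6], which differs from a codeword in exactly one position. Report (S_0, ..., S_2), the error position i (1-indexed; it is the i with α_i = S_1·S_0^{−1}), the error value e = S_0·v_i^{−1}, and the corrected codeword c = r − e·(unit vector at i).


S = (5, 5, 5), error at position 4, error magnitude e = 9, c = [3, 4, 7, 0, 6].

Step 1: column multipliers v_i = (∏_{j≠i}(α_i − α_j))^{−1} mod 11.
  i = 1 (α = 5): (5−10)(5−3)(5−1)(5−9) = (−5)·2·4·(−4) = 160 ≡ 6, so v_1 = 6^{−1} = 2 (mod 11).
  i = 2 (α = 10): (10−5)(10−3)(10−1)(10−9) = 5·7·9·1 = 315 ≡ 7, so v_2 = 7^{−1} = 8 (mod 11).
  i = 3 (α = 3): (3−5)(3−10)(3−1)(3−9) = (−2)·(−7)·2·(−6) = −168 ≡ 8, so v_3 = 8^{−1} = 7 (mod 11).
  i = 4 (α = 1): (1−5)(1−10)(1−3)(1−9) = (−4)·(−9)·(−2)·(−8) = 576 ≡ 4, so v_4 = 4^{−1} = 3 (mod 11).
  i = 5 (α = 9): (9−5)(9−10)(9−3)(9−1) = 4·(−1)·6·8 = −192 ≡ 6, so v_5 = 6^{−1} = 2 (mod 11).
  v = [2, 8, 7, 3, 2].
Step 2: syndromes of r = [3, 4, 7, 9, 6] (all sums mod 11).
  S_0 = Σ v_i r_i = 2·3 + 8·4 + 7·7 + 3·9 + 2·6 = 126 ≡ 5.
  S_1 = Σ v_i α_i r_i = 2·5·3 + 8·10·4 + 7·3·7 + 3·1·9 + 2·9·6 = 632 ≡ 5.
  α_i^2 mod 11 = [3, 1, 9, 1, 4].
  S_2 = Σ v_i α_i^2 r_i = 2·3·3 + 8·1·4 + 7·9·7 + 3·1·9 + 2·4·6 = 566 ≡ 5.
  S = (5, 5, 5) ≠ 0, so r is not a codeword (an error is present).
Step 3: locate the error. For a single error e at position i, S_ℓ = v_i·e·α_i^ℓ, so α_err = S_1/S_0.
  S_0^{−1} = 5^{−1} = 9 (mod 11), so α_err = 5·9 = 45 ≡ 1 = α_4. Error position i = 4.
  Consistency check: S_2/S_1 = 5·9 = 45 ≡ 1 = α_err ✓ (single-error assumption holds).
Step 4: error magnitude e = S_0/v_4 = S_0·∏_{j≠4}(α_4 − α_j) = 5·4 = 20 ≡ 9 (mod 11).
Step 5: correct position 4: c_4 = r_4 − e = 9 − 9 ≡ 0 (mod 11). Hence c = [3, 4, 7, 0, 6].
  Check: interpolating c through the α_i gives m(x) = 2 + 9·x (degree < 2) with m(α_i) = c_i for every i, so c is indeed a codeword.
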